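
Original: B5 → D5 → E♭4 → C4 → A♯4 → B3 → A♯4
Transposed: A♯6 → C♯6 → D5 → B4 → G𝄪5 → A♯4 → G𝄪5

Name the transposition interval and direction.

up a major seventh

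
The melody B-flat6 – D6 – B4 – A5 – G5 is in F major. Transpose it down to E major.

A6 C#6 A#4 G#5 F#5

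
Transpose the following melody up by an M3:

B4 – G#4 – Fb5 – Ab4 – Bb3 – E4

D#5 B#4 Ab5 C5 D4 G#4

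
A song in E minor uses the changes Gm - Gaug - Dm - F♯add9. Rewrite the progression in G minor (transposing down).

E minor down to G minor is a major sixth; each chord root moves by that interval while the quality stays the same.
Gm: root G down a major sixth → Bb, giving Bbm.
Gaug: root G down a major sixth → Bb, giving Bbaug.
Dm: root D down a major sixth → F, giving Fm.
F♯add9: root F♯ down a major sixth → A, giving Aadd9.

Bbm Bbaug Fm Aadd9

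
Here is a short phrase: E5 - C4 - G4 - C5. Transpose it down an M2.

D5 Bb3 F4 Bb4

A major second down from E5 gives D5.
C4: a second down reaches B, and 2 semitones makes it Bb3.
G4 down a major second is F4.
C5 down a major second is Bb4.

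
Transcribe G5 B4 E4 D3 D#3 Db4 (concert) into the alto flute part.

Written C4 sounds as G3 on the alto flute, so concert pitches are written a perfect fourth up.
G5 becomes C6
B4 becomes E5
E4 becomes A4
D3 becomes G3
D#3 becomes G#3
Db4 becomes Gb4

C6 E5 A4 G3 G#3 Gb4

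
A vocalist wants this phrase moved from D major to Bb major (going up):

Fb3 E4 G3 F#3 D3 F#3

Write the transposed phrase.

From D up to Bb is a minor sixth; apply that to each pitch.
Fb3 → Dbb4
E4 → C5
G3 → Eb4
F#3 → D4
D3 → Bb3
F#3 → D4

Dbb4 C5 Eb4 D4 Bb3 D4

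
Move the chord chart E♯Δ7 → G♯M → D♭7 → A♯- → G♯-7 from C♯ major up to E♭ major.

GΔ7 BbM Fbb7 C- Bb-7

C♯ major up to E♭ major is a diminished third; each chord root moves by that interval while the quality stays the same.
E♯Δ7: root E♯ up a diminished third → G, giving GΔ7.
G♯M: root G♯ up a diminished third → Bb, giving BbM.
D♭7: root D♭ up a diminished third → Fbb, giving Fbb7.
A♯-: root A♯ up a diminished third → C, giving C-.
G♯-7: root G♯ up a diminished third → Bb, giving Bb-7.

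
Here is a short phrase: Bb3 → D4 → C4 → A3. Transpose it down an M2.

Ab3 C4 Bb3 G3

Bb3 gives Ab3
D4 gives C4
C4 gives Bb3
A3 gives G3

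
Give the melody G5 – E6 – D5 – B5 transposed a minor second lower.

A minor second down from G5 gives F#5.
E6 down a minor second is D#6.
D5 down a minor second is C#5.
A minor second down from B5 gives A#5.

F#5 D#6 C#5 A#5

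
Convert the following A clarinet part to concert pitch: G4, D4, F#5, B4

E4 B3 D#5 G#4

The A clarinet sounds a minor third below written, so transpose each written note down a minor third.
G4 becomes E4
D4 becomes B3
F#5 becomes D#5
B4 becomes G#4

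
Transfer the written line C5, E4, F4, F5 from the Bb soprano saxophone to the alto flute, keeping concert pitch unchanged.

First find concert pitch: the Bb soprano saxophone sounds a major second below written, so C5 E4 F4 F5 sounds Bb4 D4 Eb4 Eb5.
Then write for alto flute: it sounds a perfect fourth below written, so the part must be a perfect fourth above concert.
Bb4 → Eb5
D4 → G4
Eb4 → Ab4
Eb5 → Ab5

Eb5 G4 Ab4 Ab5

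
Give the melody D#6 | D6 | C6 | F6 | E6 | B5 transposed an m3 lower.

D#6: a third down reaches B, and 3 semitones makes it B#5.
D6 down a minor third is B5.
C6 down a minor third is A5.
A minor third down from F6 gives D6.
A minor third down from E6 gives C#6.
B5: a third down reaches G, and 3 semitones makes it G#5.

B#5 B5 A5 D6 C#6 G#5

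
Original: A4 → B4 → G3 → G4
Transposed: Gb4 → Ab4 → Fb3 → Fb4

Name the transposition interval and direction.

down an augmented second

Take the first pair: A4 → Gb4. A to G spans 2 letter names, so the interval is some kind of second.
Gb4 to A4 is 3 semitones, which makes it an augmented second; the second version is lower, so the direction is down.
Checking another pair — G4 → Fb4 — gives the same interval.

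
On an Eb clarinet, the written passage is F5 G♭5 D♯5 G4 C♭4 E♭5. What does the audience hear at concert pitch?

Ab5 Bbb5 F#5 Bb4 Ebb4 Gb5

The Eb clarinet sounds a minor third above written, so transpose each written note up a minor third.
F5 becomes Ab5
Gb5 becomes Bbb5
D#5 becomes F#5
G4 becomes Bb4
Cb4 becomes Ebb4
Eb5 becomes Gb5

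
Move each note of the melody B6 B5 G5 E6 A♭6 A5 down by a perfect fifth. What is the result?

B6 -> E6
B5 -> E5
G5 -> C5
E6 -> A5
Ab6 -> Db6
A5 -> D5

E6 E5 C5 A5 Db6 D5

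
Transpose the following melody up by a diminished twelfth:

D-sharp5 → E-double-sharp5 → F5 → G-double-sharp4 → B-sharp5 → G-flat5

A6 B#6 Cb7 D#6 F#7 Dbb7

D#5 -> A6
E##5 -> B#6
F5 -> Cb7
G##4 -> D#6
B#5 -> F#7
Gb5 -> Dbb7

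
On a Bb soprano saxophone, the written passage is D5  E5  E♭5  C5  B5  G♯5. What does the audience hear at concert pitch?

The Bb soprano saxophone sounds a major second below written, so transpose each written note down a major second.
D5 -> C5
E5 -> D5
Eb5 -> Db5
C5 -> Bb4
B5 -> A5
G#5 -> F#5

C5 D5 Db5 Bb4 A5 F#5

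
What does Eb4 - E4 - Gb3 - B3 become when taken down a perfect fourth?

Eb4 down a perfect fourth is Bb3.
A perfect fourth down from E4 gives B3.
Gb3: a fourth down reaches D, and 5 semitones makes it Db3.
B3 down a perfect fourth is F#3.

Bb3 B3 Db3 F#3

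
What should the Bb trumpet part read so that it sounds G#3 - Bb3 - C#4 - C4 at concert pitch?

Written C4 sounds as Bb3 on the Bb trumpet, so concert pitches are written a major second up.
G#3 → A#3
Bb3 → C4
C#4 → D#4
C4 → D4

A#3 C4 D#4 D4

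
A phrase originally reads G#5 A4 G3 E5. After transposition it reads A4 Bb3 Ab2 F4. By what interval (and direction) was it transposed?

From G#5 to A4 is 7 letter names — a seventh of some quality.
A4 to G#5 is 11 semitones, which makes it a major seventh; the second version is lower, so the direction is down.
Checking another pair — E5 → F4 — gives the same interval.

down a major seventh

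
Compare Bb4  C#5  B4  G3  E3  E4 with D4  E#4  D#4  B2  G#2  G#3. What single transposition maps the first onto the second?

From Bb4 to D4 is 6 letter names — a sixth of some quality.
D4 to Bb4 is 8 semitones, which makes it a minor sixth; the second version is lower, so the direction is down.
Checking another pair — E4 → G#3 — gives the same interval.

down a minor sixth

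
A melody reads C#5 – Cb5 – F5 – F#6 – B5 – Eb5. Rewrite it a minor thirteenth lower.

C#5 to E#3
Cb5 to Eb3
F5 to A3
F#6 to A#4
B5 to D#4
Eb5 to G3

E#3 Eb3 A3 A#4 D#4 G3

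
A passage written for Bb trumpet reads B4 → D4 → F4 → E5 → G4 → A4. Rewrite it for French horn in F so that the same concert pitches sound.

E5 G4 Bb4 A5 C5 D5

First find concert pitch: the Bb trumpet sounds a major second below written, so B4 D4 F4 E5 G4 A4 sounds A4 C4 Eb4 D5 F4 G4.
Then write for French horn in F: it sounds a perfect fifth below written, so the part must be a perfect fifth above concert.
A4 → E5
C4 → G4
Eb4 → Bb4
D5 → A5
F4 → C5
G4 → D5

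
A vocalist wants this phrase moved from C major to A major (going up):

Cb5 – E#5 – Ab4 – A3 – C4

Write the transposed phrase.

Ab5 C##6 F5 F#4 A4

C major to A major up is a major sixth, so every note moves up by that interval.
Cb5 becomes Ab5
E#5 becomes C##6
Ab4 becomes F5
A3 becomes F#4
C4 becomes A4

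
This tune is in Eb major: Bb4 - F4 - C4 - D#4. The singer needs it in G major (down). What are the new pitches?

D4 A3 E3 F##3

Eb major to G major down is a minor sixth, so every note moves down by that interval.
Bb4 gives D4
F4 gives A3
C4 gives E3
D#4 gives F##3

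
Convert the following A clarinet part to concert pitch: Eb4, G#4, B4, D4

C4 E#4 G#4 B3

The A clarinet sounds a minor third below written, so transpose each written note down a minor third.
Eb4 to C4
G#4 to E#4
B4 to G#4
D4 to B3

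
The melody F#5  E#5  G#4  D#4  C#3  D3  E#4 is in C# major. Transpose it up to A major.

D6 C#6 E5 B4 A3 Bb3 C#5

From C# up to A is a minor sixth; apply that to each pitch.
F#5 → D6
E#5 → C#6
G#4 → E5
D#4 → B4
C#3 → A3
D3 → Bb3
E#4 → C#5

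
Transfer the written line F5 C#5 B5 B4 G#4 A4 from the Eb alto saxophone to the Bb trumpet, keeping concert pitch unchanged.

Bb4 F#4 E5 E4 C#4 D4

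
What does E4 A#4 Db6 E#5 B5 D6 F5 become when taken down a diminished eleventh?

B#2 E##3 A4 B##3 F##4 A#4 C#4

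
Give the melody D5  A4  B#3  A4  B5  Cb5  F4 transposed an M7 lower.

Eb4 Bb3 C#3 Bb3 C5 Dbb4 Gb3

D5 becomes Eb4
A4 becomes Bb3
B#3 becomes C#3
A4 becomes Bb3
B5 becomes C5
Cb5 becomes Dbb4
F4 becomes Gb3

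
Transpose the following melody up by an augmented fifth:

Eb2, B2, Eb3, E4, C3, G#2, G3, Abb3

B2 F##3 B3 B#4 G#3 D##3 D#4 Eb4

Eb2 becomes B2
B2 becomes F##3
Eb3 becomes B3
E4 becomes B#4
C3 becomes G#3
G#2 becomes D##3
G3 becomes D#4
Abb3 becomes Eb4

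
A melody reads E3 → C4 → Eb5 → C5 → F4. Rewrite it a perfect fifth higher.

B3 G4 Bb5 G5 C5

E3 -> B3
C4 -> G4
Eb5 -> Bb5
C5 -> G5
F4 -> C5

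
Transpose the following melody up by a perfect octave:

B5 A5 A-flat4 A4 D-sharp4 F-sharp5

B5 to B6
A5 to A6
Ab4 to Ab5
A4 to A5
D#4 to D#5
F#5 to F#6

B6 A6 Ab5 A5 D#5 F#6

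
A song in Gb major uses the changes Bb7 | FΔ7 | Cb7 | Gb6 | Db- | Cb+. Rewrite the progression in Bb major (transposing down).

D7 AΔ7 Eb7 Bb6 F- Eb+

Gb major down to Bb major is a minor sixth; each chord root moves by that interval while the quality stays the same.
Bb7: root Bb down a minor sixth → D, giving D7.
FΔ7: root F down a minor sixth → A, giving AΔ7.
Cb7: root Cb down a minor sixth → Eb, giving Eb7.
Gb6: root Gb down a minor sixth → Bb, giving Bb6.
Db-: root Db down a minor sixth → F, giving F-.
Cb+: root Cb down a minor sixth → Eb, giving Eb+.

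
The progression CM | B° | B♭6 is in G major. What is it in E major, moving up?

AM G#° G6

G major up to E major is a major sixth; each chord root moves by that interval while the quality stays the same.
CM: root C up a major sixth → A, giving AM.
B°: root B up a major sixth → G#, giving G#°.
B♭6: root B♭ up a major sixth → G, giving G6.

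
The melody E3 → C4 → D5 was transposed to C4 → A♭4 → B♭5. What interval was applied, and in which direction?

Take the first pair: E3 → C4. E to C spans 6 letter names, so the interval is some kind of sixth.
E3 to C4 is 8 semitones, which makes it a minor sixth; the second version is higher, so the direction is up.
Checking another pair — D5 → Bb5 — gives the same interval.

up a minor sixth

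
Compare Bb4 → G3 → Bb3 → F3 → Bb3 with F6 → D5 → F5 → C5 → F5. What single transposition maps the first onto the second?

up a perfect twelfth

From Bb4 to F6 is 12 letter names — a twelfth of some quality.
Bb4 to F6 is 19 semitones, which makes it a perfect twelfth; the second version is higher, so the direction is up.
Checking another pair — Bb3 → F5 — gives the same interval.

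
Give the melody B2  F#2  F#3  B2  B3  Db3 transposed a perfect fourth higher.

E3 B2 B3 E3 E4 Gb3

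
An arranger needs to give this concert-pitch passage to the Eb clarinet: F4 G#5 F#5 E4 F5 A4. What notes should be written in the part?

D4 E#5 D#5 C#4 D5 F#4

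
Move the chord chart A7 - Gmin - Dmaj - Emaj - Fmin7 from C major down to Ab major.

F7 Ebmin Bbmaj Cmaj Dbmin7

C major down to Ab major is a major third; each chord root moves by that interval while the quality stays the same.
A7: root A down a major third → F, giving F7.
Gmin: root G down a major third → Eb, giving Ebmin.
Dmaj: root D down a major third → Bb, giving Bbmaj.
Emaj: root E down a major third → C, giving Cmaj.
Fmin7: root F down a major third → Db, giving Dbmin7.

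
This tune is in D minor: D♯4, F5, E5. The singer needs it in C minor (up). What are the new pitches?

From D up to C is a minor seventh; apply that to each pitch.
D#4 → C#5
F5 → Eb6
E5 → D6

C#5 Eb6 D6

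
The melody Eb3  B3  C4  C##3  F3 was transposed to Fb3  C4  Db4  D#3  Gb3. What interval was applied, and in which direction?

Take the first pair: Eb3 → Fb3. E to F spans 2 letter names, so the interval is some kind of second.
Eb3 to Fb3 is 1 semitone, which makes it a minor second; the second version is higher, so the direction is up.
Checking another pair — F3 → Gb3 — gives the same interval.

up a minor second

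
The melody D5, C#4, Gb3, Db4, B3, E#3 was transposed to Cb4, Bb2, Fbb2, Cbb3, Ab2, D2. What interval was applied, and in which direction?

down an augmented ninth

From D5 to Cb4 is 9 letter names — a ninth of some quality.
Cb4 to D5 is 15 semitones, which makes it an augmented ninth; the second version is lower, so the direction is down.
Checking another pair — E#3 → D2 — gives the same interval.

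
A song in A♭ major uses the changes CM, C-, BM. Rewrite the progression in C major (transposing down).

A♭ major down to C major is a minor sixth; each chord root moves by that interval while the quality stays the same.
CM: root C down a minor sixth → E, giving EM.
C-: root C down a minor sixth → E, giving E-.
BM: root B down a minor sixth → D#, giving D#M.

EM E- D#M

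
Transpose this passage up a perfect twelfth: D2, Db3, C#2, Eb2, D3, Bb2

D2 to A3
Db3 to Ab4
C#2 to G#3
Eb2 to Bb3
D3 to A4
Bb2 to F4

A3 Ab4 G#3 Bb3 A4 F4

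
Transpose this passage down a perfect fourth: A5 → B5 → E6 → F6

A5 to E5
B5 to F#5
E6 to B5
F6 to C6

E5 F#5 B5 C6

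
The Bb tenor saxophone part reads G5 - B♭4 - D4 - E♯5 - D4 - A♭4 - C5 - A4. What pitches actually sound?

The Bb tenor saxophone sounds a major ninth below written, so transpose each written note down a major ninth.
G5 -> F4
Bb4 -> Ab3
D4 -> C3
E#5 -> D#4
D4 -> C3
Ab4 -> Gb3
C5 -> Bb3
A4 -> G3

F4 Ab3 C3 D#4 C3 Gb3 Bb3 G3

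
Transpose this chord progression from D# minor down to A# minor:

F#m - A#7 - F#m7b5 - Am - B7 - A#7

D# minor down to A# minor is a perfect fourth; each chord root moves by that interval while the quality stays the same.
F#m: root F# down a perfect fourth → C#, giving C#m.
A#7: root A# down a perfect fourth → E#, giving E#7.
F#m7b5: root F# down a perfect fourth → C#, giving C#m7b5.
Am: root A down a perfect fourth → E, giving Em.
B7: root B down a perfect fourth → F#, giving F#7.
A#7: root A# down a perfect fourth → E#, giving E#7.

C#m E#7 C#m7b5 Em F#7 E#7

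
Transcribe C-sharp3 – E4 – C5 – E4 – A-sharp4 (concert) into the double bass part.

Written C4 sounds as C3 on the double bass, so concert pitches are written a perfect octave up.
C#3 becomes C#4
E4 becomes E5
C5 becomes C6
E4 becomes E5
A#4 becomes A#5

C#4 E5 C6 E5 A#5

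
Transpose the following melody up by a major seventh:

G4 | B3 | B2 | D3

F#5 A#4 A#3 C#4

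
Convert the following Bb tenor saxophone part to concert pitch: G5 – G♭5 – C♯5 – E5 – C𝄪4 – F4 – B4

F4 Fb4 B3 D4 B#2 Eb3 A3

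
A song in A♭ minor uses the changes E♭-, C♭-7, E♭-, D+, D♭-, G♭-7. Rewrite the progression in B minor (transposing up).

F#- D-7 F#- E#+ E- A-7

A♭ minor up to B minor is an augmented second; each chord root moves by that interval while the quality stays the same.
E♭-: root E♭ up an augmented second → F#, giving F#-.
C♭-7: root C♭ up an augmented second → D, giving D-7.
E♭-: root E♭ up an augmented second → F#, giving F#-.
D+: root D up an augmented second → E#, giving E#+.
D♭-: root D♭ up an augmented second → E, giving E-.
G♭-7: root G♭ up an augmented second → A, giving A-7.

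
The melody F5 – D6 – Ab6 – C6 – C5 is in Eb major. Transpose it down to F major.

G4 E5 Bb5 D5 D4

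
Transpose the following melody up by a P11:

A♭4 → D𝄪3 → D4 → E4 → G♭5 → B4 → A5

Db6 G##4 G5 A5 Cb7 E6 D7

Ab4 up a perfect eleventh is Db6.
D##3: an eleventh up reaches G, and 17 semitones makes it G##4.
D4 up a perfect eleventh is G5.
E4 up a perfect eleventh is A5.
A perfect eleventh up from Gb5 gives Cb7.
B4: an eleventh up reaches E, and 17 semitones makes it E6.
A perfect eleventh up from A5 gives D7.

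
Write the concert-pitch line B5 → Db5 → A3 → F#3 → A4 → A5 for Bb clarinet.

Written C4 sounds as Bb3 on the Bb clarinet, so concert pitches are written a major second up.
B5 becomes C#6
Db5 becomes Eb5
A3 becomes B3
F#3 becomes G#3
A4 becomes B4
A5 becomes B5

C#6 Eb5 B3 G#3 B4 B5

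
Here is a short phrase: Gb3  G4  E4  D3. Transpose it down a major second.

Gb3 down a major second is Fb3.
G4 down a major second is F4.
A major second down from E4 gives D4.
D3: a second down reaches C, and 2 semitones makes it C3.

Fb3 F4 D4 C3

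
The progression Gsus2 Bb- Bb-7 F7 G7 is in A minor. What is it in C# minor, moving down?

Bsus2 D- D-7 A7 B7

A minor down to C# minor is a minor sixth; each chord root moves by that interval while the quality stays the same.
Gsus2: root G down a minor sixth → B, giving Bsus2.
Bb-: root Bb down a minor sixth → D, giving D-.
Bb-7: root Bb down a minor sixth → D, giving D-7.
F7: root F down a minor sixth → A, giving A7.
G7: root G down a minor sixth → B, giving B7.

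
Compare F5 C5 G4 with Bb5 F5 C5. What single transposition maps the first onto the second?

up a perfect fourth

Take the first pair: F5 → Bb5. F to B spans 4 letter names, so the interval is some kind of fourth.
F5 to Bb5 is 5 semitones, which makes it a perfect fourth; the second version is higher, so the direction is up.
Checking another pair — G4 → C5 — gives the same interval.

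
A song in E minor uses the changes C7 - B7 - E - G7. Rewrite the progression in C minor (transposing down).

E minor down to C minor is a major third; each chord root moves by that interval while the quality stays the same.
C7: root C down a major third → Ab, giving Ab7.
B7: root B down a major third → G, giving G7.
E: root E down a major third → C, giving C.
G7: root G down a major third → Eb, giving Eb7.

Ab7 G7 C Eb7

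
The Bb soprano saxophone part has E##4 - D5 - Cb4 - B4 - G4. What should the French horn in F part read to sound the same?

A##4 G5 Fb4 E5 C5

First find concert pitch: the Bb soprano saxophone sounds a major second below written, so E##4 D5 Cb4 B4 G4 sounds D##4 C5 Bbb3 A4 F4.
Then write for French horn in F: it sounds a perfect fifth below written, so the part must be a perfect fifth above concert.
D##4 → A##4
C5 → G5
Bbb3 → Fb4
A4 → E5
F4 → C5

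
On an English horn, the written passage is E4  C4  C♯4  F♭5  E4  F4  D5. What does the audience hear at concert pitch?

Written C4 on the English horn sounds as F3, a perfect fifth lower; apply that shift to every note.
E4 becomes A3
C4 becomes F3
C#4 becomes F#3
Fb5 becomes Bbb4
E4 becomes A3
F4 becomes Bb3
D5 becomes G4

A3 F3 F#3 Bbb4 A3 Bb3 G4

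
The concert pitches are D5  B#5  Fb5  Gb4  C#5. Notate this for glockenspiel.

D3 B#3 Fb3 Gb2 C#3

Written C4 sounds as C6 on the glockenspiel, so concert pitches are written a perfect fifteenth down.
D5 to D3
B#5 to B#3
Fb5 to Fb3
Gb4 to Gb2
C#5 to C#3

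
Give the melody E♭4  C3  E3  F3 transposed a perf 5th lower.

Ab3 F2 A2 Bb2

Eb4 → Ab3
C3 → F2
E3 → A2
F3 → Bb2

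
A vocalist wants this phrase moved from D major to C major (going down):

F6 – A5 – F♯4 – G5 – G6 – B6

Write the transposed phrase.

Eb6 G5 E4 F5 F6 A6

D major to C major down is a major second, so every note moves down by that interval.
F6 becomes Eb6
A5 becomes G5
F#4 becomes E4
G5 becomes F5
G6 becomes F6
B6 becomes A6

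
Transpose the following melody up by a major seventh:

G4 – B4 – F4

F#5 A#5 E5

G4 → F#5
B4 → A#5
F4 → E5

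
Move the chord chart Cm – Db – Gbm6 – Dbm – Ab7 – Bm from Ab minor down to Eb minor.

Ab minor down to Eb minor is a perfect fourth; each chord root moves by that interval while the quality stays the same.
Cm: root C down a perfect fourth → G, giving Gm.
Db: root Db down a perfect fourth → Ab, giving Ab.
Gbm6: root Gb down a perfect fourth → Db, giving Dbm6.
Dbm: root Db down a perfect fourth → Ab, giving Abm.
Ab7: root Ab down a perfect fourth → Eb, giving Eb7.
Bm: root B down a perfect fourth → F#, giving F#m.

Gm Ab Dbm6 Abm Eb7 F#m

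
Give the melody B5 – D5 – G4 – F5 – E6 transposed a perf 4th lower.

B5 becomes F#5
D5 becomes A4
G4 becomes D4
F5 becomes C5
E6 becomes B5

F#5 A4 D4 C5 B5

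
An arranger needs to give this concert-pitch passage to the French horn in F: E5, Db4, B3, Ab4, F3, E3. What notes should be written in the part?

B5 Ab4 F#4 Eb5 C4 B3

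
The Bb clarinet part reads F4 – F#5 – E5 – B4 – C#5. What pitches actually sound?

Eb4 E5 D5 A4 B4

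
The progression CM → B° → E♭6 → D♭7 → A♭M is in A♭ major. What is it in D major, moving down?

A♭ major down to D major is a diminished fifth; each chord root moves by that interval while the quality stays the same.
CM: root C down a diminished fifth → F#, giving F#M.
B°: root B down a diminished fifth → E#, giving E#°.
E♭6: root E♭ down a diminished fifth → A, giving A6.
D♭7: root D♭ down a diminished fifth → G, giving G7.
A♭M: root A♭ down a diminished fifth → D, giving DM.

F#M E#° A6 G7 DM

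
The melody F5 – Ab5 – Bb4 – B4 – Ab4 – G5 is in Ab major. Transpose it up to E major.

C#6 E6 F#5 F##5 E5 D#6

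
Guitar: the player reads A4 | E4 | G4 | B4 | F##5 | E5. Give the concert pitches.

A3 E3 G3 B3 F##4 E4

Written C4 on the guitar sounds as C3, a perfect octave lower; apply that shift to every note.
A4 -> A3
E4 -> E3
G4 -> G3
B4 -> B3
F##5 -> F##4
E5 -> E4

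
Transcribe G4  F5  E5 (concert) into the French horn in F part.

D5 C6 B5

Written C4 sounds as F3 on the French horn in F, so concert pitches are written a perfect fifth up.
G4 -> D5
F5 -> C6
E5 -> B5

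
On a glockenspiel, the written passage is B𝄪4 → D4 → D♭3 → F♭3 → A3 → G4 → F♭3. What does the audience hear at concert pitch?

Written C4 on the glockenspiel sounds as C6, a perfect fifteenth higher; apply that shift to every note.
B##4 -> B##6
D4 -> D6
Db3 -> Db5
Fb3 -> Fb5
A3 -> A5
G4 -> G6
Fb3 -> Fb5

B##6 D6 Db5 Fb5 A5 G6 Fb5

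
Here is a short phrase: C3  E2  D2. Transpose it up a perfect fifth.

G3 B2 A2

C3 -> G3
E2 -> B2
D2 -> A2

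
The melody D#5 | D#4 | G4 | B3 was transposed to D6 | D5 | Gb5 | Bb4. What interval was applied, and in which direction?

up a diminished octave

From D#5 to D6 is 8 letter names — an octave of some quality.
D#5 to D6 is 11 semitones, which makes it a diminished octave; the second version is higher, so the direction is up.
Checking another pair — B3 → Bb4 — gives the same interval.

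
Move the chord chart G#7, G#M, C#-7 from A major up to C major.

A major up to C major is a minor third; each chord root moves by that interval while the quality stays the same.
G#7: root G# up a minor third → B, giving B7.
G#M: root G# up a minor third → B, giving BM.
C#-7: root C# up a minor third → E, giving E-7.

B7 BM E-7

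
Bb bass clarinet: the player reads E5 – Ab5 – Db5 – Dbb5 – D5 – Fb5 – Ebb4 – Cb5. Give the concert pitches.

D4 Gb4 Cb4 Cbb4 C4 Ebb4 Dbb3 Bbb3

The Bb bass clarinet sounds a major ninth below written, so transpose each written note down a major ninth.
E5 → D4
Ab5 → Gb4
Db5 → Cb4
Dbb5 → Cbb4
D5 → C4
Fb5 → Ebb4
Ebb4 → Dbb3
Cb5 → Bbb3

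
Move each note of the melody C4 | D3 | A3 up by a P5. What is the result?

C4 gives G4
D3 gives A3
A3 gives E4

G4 A3 E4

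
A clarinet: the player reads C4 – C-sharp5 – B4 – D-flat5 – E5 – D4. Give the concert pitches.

A3 A#4 G#4 Bb4 C#5 B3

The A clarinet sounds a minor third below written, so transpose each written note down a minor third.
C4 → A3
C#5 → A#4
B4 → G#4
Db5 → Bb4
E5 → C#5
D4 → B3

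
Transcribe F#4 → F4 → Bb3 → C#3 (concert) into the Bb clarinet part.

The Bb clarinet sounds a major second below written, so the written part must be a major second above concert — transpose each note up.
F#4 becomes G#4
F4 becomes G4
Bb3 becomes C4
C#3 becomes D#3

G#4 G4 C4 D#3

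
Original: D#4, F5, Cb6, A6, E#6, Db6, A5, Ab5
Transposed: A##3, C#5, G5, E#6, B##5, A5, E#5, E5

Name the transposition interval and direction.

down a diminished fourth

From D#4 to A##3 is 4 letter names — a fourth of some quality.
A##3 to D#4 is 4 semitones, which makes it a diminished fourth; the second version is lower, so the direction is down.
Checking another pair — Ab5 → E5 — gives the same interval.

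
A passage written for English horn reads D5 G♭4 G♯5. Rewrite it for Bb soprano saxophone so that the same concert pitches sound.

A4 Db4 D#5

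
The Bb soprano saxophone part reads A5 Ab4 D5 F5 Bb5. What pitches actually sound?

G5 Gb4 C5 Eb5 Ab5

Written C4 on the Bb soprano saxophone sounds as Bb3, a major second lower; apply that shift to every note.
A5 becomes G5
Ab4 becomes Gb4
D5 becomes C5
F5 becomes Eb5
Bb5 becomes Ab5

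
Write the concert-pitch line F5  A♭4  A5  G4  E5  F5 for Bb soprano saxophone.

Written C4 sounds as Bb3 on the Bb soprano saxophone, so concert pitches are written a major second up.
F5 → G5
Ab4 → Bb4
A5 → B5
G4 → A4
E5 → F#5
F5 → G5

G5 Bb4 B5 A4 F#5 G5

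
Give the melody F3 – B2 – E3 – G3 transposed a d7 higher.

F3 becomes Ebb4
B2 becomes Ab3
E3 becomes Db4
G3 becomes Fb4

Ebb4 Ab3 Db4 Fb4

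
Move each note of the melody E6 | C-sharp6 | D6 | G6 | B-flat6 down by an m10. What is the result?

E6: a tenth down reaches C, and 15 semitones makes it C#5.
C#6: a tenth down reaches A, and 15 semitones makes it A#4.
D6 down a minor tenth is B4.
A minor tenth down from G6 gives E5.
Bb6 down a minor tenth is G5.

C#5 A#4 B4 E5 G5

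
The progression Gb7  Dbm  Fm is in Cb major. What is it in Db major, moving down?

Ab7 Ebm Gm

Cb major down to Db major is a minor seventh; each chord root moves by that interval while the quality stays the same.
Gb7: root Gb down a minor seventh → Ab, giving Ab7.
Dbm: root Db down a minor seventh → Eb, giving Ebm.
Fm: root F down a minor seventh → G, giving Gm.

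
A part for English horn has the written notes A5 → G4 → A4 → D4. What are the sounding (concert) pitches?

The English horn sounds a perfect fifth below written, so transpose each written note down a perfect fifth.
A5 to D5
G4 to C4
A4 to D4
D4 to G3

D5 C4 D4 G3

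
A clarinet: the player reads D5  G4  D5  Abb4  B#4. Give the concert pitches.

B4 E4 B4 Fb4 G##4

Written C4 on the A clarinet sounds as A3, a minor third lower; apply that shift to every note.
D5 -> B4
G4 -> E4
D5 -> B4
Abb4 -> Fb4
B#4 -> G##4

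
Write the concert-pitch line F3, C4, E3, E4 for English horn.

C4 G4 B3 B4

The English horn sounds a perfect fifth below written, so the written part must be a perfect fifth above concert — transpose each note up.
F3 to C4
C4 to G4
E3 to B3
E4 to B4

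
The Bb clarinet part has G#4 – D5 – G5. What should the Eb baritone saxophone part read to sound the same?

D#6 A6 D7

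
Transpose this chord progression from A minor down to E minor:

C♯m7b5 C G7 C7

G#m7b5 G D7 G7

A minor down to E minor is a perfect fourth; each chord root moves by that interval while the quality stays the same.
C♯m7b5: root C♯ down a perfect fourth → G#, giving G#m7b5.
C: root C down a perfect fourth → G, giving G.
G7: root G down a perfect fourth → D, giving D7.
C7: root C down a perfect fourth → G, giving G7.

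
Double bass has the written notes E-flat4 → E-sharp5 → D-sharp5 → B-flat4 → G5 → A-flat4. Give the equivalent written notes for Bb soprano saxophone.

First find concert pitch: the double bass sounds a perfect octave below written, so E-flat4 E-sharp5 D-sharp5 B-flat4 G5 A-flat4 sounds Eb3 E#4 D#4 Bb3 G4 Ab3.
Then write for Bb soprano saxophone: it sounds a major second below written, so the part must be a major second above concert.
Eb3 → F3
E#4 → F##4
D#4 → E#4
Bb3 → C4
G4 → A4
Ab3 → Bb3

F3 F##4 E#4 C4 A4 Bb3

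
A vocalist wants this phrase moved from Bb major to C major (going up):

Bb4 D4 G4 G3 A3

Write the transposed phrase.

From Bb up to C is a major second; apply that to each pitch.
Bb4 gives C5
D4 gives E4
G4 gives A4
G3 gives A3
A3 gives B3

C5 E4 A4 A3 B3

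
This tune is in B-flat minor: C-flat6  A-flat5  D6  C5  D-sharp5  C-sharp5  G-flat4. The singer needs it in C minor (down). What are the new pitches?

From B-flat down to C is a minor seventh; apply that to each pitch.
Cb6 gives Db5
Ab5 gives Bb4
D6 gives E5
C5 gives D4
D#5 gives E#4
C#5 gives D#4
Gb4 gives Ab3

Db5 Bb4 E5 D4 E#4 D#4 Ab3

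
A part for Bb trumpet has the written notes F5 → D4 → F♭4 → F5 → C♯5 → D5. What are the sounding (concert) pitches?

Eb5 C4 Ebb4 Eb5 B4 C5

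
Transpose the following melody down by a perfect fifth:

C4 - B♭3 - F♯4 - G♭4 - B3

F3 Eb3 B3 Cb4 E3

A perfect fifth down from C4 gives F3.
A perfect fifth down from Bb3 gives Eb3.
F#4 down a perfect fifth is B3.
Gb4 down a perfect fifth is Cb4.
B3 down a perfect fifth is E3.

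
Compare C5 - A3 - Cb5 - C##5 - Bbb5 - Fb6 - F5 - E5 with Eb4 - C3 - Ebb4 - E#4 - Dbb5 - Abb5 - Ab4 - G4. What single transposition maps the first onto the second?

down a major sixth

Take the first pair: C5 → Eb4. C to E spans 6 letter names, so the interval is some kind of sixth.
Eb4 to C5 is 9 semitones, which makes it a major sixth; the second version is lower, so the direction is down.
Checking another pair — E5 → G4 — gives the same interval.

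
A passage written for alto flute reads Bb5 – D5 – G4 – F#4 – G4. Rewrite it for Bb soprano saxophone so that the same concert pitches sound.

G5 B4 E4 D#4 E4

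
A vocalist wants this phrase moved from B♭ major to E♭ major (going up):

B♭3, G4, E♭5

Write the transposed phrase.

Eb4 C5 Ab5

From B♭ up to E♭ is a perfect fourth; apply that to each pitch.
Bb3 gives Eb4
G4 gives C5
Eb5 gives Ab5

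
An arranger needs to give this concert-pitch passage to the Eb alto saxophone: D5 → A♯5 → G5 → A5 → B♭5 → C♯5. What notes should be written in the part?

The Eb alto saxophone sounds a major sixth below written, so the written part must be a major sixth above concert — transpose each note up.
D5 -> B5
A#5 -> F##6
G5 -> E6
A5 -> F#6
Bb5 -> G6
C#5 -> A#5

B5 F##6 E6 F#6 G6 A#5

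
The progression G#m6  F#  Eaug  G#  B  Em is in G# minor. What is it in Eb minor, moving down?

G# minor down to Eb minor is an augmented third; each chord root moves by that interval while the quality stays the same.
G#m6: root G# down an augmented third → Eb, giving Ebm6.
F#: root F# down an augmented third → Db, giving Db.
Eaug: root E down an augmented third → Cb, giving Cbaug.
G#: root G# down an augmented third → Eb, giving Eb.
B: root B down an augmented third → Gb, giving Gb.
Em: root E down an augmented third → Cb, giving Cbm.

Ebm6 Db Cbaug Eb Gb Cbm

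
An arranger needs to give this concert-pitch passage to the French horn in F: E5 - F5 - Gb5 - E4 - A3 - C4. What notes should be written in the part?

B5 C6 Db6 B4 E4 G4

Written C4 sounds as F3 on the French horn in F, so concert pitches are written a perfect fifth up.
E5 to B5
F5 to C6
Gb5 to Db6
E4 to B4
A3 to E4
C4 to G4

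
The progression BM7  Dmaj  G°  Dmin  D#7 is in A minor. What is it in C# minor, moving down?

D#M7 F#maj B° F#min F##7

A minor down to C# minor is a minor sixth; each chord root moves by that interval while the quality stays the same.
BM7: root B down a minor sixth → D#, giving D#M7.
Dmaj: root D down a minor sixth → F#, giving F#maj.
G°: root G down a minor sixth → B, giving B°.
Dmin: root D down a minor sixth → F#, giving F#min.
D#7: root D# down a minor sixth → F##, giving F##7.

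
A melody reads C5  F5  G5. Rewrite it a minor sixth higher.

Ab5 Db6 Eb6

C5: a sixth up reaches A, and 8 semitones makes it Ab5.
F5: a sixth up reaches D, and 8 semitones makes it Db6.
G5: a sixth up reaches E, and 8 semitones makes it Eb6.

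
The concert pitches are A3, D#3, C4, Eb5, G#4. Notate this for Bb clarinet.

B3 E#3 D4 F5 A#4

The Bb clarinet sounds a major second below written, so the written part must be a major second above concert — transpose each note up.
A3 -> B3
D#3 -> E#3
C4 -> D4
Eb5 -> F5
G#4 -> A#4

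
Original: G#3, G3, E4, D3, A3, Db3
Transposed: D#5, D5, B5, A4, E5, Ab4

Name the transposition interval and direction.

From G#3 to D#5 is 12 letter names — a twelfth of some quality.
G#3 to D#5 is 19 semitones, which makes it a perfect twelfth; the second version is higher, so the direction is up.
Checking another pair — Db3 → Ab4 — gives the same interval.

up a perfect twelfth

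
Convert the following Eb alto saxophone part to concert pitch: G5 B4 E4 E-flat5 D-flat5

Bb4 D4 G3 Gb4 Fb4

Written C4 on the Eb alto saxophone sounds as Eb3, a major sixth lower; apply that shift to every note.
G5 becomes Bb4
B4 becomes D4
E4 becomes G3
Eb5 becomes Gb4
Db5 becomes Fb4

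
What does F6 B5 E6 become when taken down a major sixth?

Ab5 D5 G5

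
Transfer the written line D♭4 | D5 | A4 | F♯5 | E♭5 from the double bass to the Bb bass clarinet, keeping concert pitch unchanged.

Eb4 E5 B4 G#5 F5

First find concert pitch: the double bass sounds a perfect octave below written, so D♭4 D5 A4 F♯5 E♭5 sounds Db3 D4 A3 F#4 Eb4.
Then write for Bb bass clarinet: it sounds a major ninth below written, so the part must be a major ninth above concert.
Db3 → Eb4
D4 → E5
A3 → B4
F#4 → G#5
Eb4 → F5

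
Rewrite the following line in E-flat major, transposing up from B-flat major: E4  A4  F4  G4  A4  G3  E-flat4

B-flat major to E-flat major up is a perfect fourth, so every note moves up by that interval.
E4 becomes A4
A4 becomes D5
F4 becomes Bb4
G4 becomes C5
A4 becomes D5
G3 becomes C4
Eb4 becomes Ab4

A4 D5 Bb4 C5 D5 C4 Ab4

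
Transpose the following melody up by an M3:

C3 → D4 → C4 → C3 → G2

E3 F#4 E4 E3 B2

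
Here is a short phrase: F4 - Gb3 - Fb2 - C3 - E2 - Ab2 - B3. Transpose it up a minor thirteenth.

F4 up a minor thirteenth is Db6.
Gb3: a thirteenth up reaches E, and 20 semitones makes it Ebb5.
A minor thirteenth up from Fb2 gives Dbb4.
A minor thirteenth up from C3 gives Ab4.
E2: a thirteenth up reaches C, and 20 semitones makes it C4.
A minor thirteenth up from Ab2 gives Fb4.
B3 up a minor thirteenth is G5.

Db6 Ebb5 Dbb4 Ab4 C4 Fb4 G5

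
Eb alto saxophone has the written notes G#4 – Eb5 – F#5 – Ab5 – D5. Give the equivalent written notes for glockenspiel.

B1 Gb2 A2 Cb3 F2

First find concert pitch: the Eb alto saxophone sounds a major sixth below written, so G#4 Eb5 F#5 Ab5 D5 sounds B3 Gb4 A4 Cb5 F4.
Then write for glockenspiel: it sounds a perfect fifteenth above written, so the part must be a perfect fifteenth below concert.
B3 → B1
Gb4 → Gb2
A4 → A2
Cb5 → Cb3
F4 → F2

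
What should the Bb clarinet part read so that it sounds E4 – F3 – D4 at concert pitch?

The Bb clarinet sounds a major second below written, so the written part must be a major second above concert — transpose each note up.
E4 gives F#4
F3 gives G3
D4 gives E4

F#4 G3 E4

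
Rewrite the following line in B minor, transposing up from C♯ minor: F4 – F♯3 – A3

Eb5 E4 G4

C♯ minor to B minor up is a minor seventh, so every note moves up by that interval.
F4 → Eb5
F#3 → E4
A3 → G4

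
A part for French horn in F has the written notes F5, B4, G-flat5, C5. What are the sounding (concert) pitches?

The French horn in F sounds a perfect fifth below written, so transpose each written note down a perfect fifth.
F5 becomes Bb4
B4 becomes E4
Gb5 becomes Cb5
C5 becomes F4

Bb4 E4 Cb5 F4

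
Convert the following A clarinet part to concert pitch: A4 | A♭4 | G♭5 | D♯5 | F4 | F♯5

F#4 F4 Eb5 B#4 D4 D#5

The A clarinet sounds a minor third below written, so transpose each written note down a minor third.
A4 to F#4
Ab4 to F4
Gb5 to Eb5
D#5 to B#4
F4 to D4
F#5 to D#5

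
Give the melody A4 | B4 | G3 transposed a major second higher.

A4 up a major second is B4.
A major second up from B4 gives C#5.
G3: a second up reaches A, and 2 semitones makes it A3.

B4 C#5 A3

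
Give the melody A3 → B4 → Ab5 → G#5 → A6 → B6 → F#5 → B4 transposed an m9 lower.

A3 gives G#2
B4 gives A#3
Ab5 gives G4
G#5 gives F##4
A6 gives G#5
B6 gives A#5
F#5 gives E#4
B4 gives A#3

G#2 A#3 G4 F##4 G#5 A#5 E#4 A#3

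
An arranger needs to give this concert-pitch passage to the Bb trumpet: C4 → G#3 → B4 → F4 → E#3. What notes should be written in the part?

D4 A#3 C#5 G4 F##3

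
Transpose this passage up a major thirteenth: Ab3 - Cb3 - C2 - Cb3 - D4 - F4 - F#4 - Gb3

F5 Ab4 A3 Ab4 B5 D6 D#6 Eb5

Ab3 -> F5
Cb3 -> Ab4
C2 -> A3
Cb3 -> Ab4
D4 -> B5
F4 -> D6
F#4 -> D#6
Gb3 -> Eb5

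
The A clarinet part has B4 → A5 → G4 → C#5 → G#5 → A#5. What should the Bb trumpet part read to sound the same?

A#4 G#5 F#4 B#4 F##5 G##5

First find concert pitch: the A clarinet sounds a minor third below written, so B4 A5 G4 C#5 G#5 A#5 sounds G#4 F#5 E4 A#4 E#5 F##5.
Then write for Bb trumpet: it sounds a major second below written, so the part must be a major second above concert.
G#4 → A#4
F#5 → G#5
E4 → F#4
A#4 → B#4
E#5 → F##5
F##5 → G##5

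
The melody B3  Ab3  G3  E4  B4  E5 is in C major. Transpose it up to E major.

D#4 C4 B3 G#4 D#5 G#5

C major to E major up is a major third, so every note moves up by that interval.
B3 -> D#4
Ab3 -> C4
G3 -> B3
E4 -> G#4
B4 -> D#5
E5 -> G#5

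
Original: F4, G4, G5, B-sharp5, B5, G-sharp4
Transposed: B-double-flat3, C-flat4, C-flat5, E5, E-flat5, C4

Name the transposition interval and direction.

From F4 to Bbb3 is 5 letter names — a fifth of some quality.
Bbb3 to F4 is 8 semitones, which makes it an augmented fifth; the second version is lower, so the direction is down.
Checking another pair — G#4 → C4 — gives the same interval.

down an augmented fifth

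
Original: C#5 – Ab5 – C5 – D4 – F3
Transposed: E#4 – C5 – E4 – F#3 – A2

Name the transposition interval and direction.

Take the first pair: C#5 → E#4. C to E spans 6 letter names, so the interval is some kind of sixth.
E#4 to C#5 is 8 semitones, which makes it a minor sixth; the second version is lower, so the direction is down.
Checking another pair — F3 → A2 — gives the same interval.

down a minor sixth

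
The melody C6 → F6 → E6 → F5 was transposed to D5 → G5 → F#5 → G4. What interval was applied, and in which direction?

down a minor seventh

Take the first pair: C6 → D5. C to D spans 7 letter names, so the interval is some kind of seventh.
D5 to C6 is 10 semitones, which makes it a minor seventh; the second version is lower, so the direction is down.
Checking another pair — F5 → G4 — gives the same interval.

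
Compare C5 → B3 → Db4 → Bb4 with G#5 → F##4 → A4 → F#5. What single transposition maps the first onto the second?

up an augmented fifth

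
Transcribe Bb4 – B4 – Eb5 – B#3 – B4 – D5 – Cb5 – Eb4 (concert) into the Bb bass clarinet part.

C6 C#6 F6 C##5 C#6 E6 Db6 F5

The Bb bass clarinet sounds a major ninth below written, so the written part must be a major ninth above concert — transpose each note up.
Bb4 → C6
B4 → C#6
Eb5 → F6
B#3 → C##5
B4 → C#6
D5 → E6
Cb5 → Db6
Eb4 → F5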